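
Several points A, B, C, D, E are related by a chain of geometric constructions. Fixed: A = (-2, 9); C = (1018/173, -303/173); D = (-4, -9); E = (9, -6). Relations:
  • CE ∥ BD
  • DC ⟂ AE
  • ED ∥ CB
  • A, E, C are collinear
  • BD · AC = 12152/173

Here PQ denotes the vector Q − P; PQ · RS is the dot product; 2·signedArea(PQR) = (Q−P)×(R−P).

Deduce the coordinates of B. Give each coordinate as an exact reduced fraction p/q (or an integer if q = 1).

1. B_x = -1231/173  [CE ∥ BD ∩ ED ∥ CB]
2. B_y = -822/173  [CE ∥ BD ∩ ED ∥ CB]
   → B = (-1231/173, -822/173)

B = (-1231/173, -822/173)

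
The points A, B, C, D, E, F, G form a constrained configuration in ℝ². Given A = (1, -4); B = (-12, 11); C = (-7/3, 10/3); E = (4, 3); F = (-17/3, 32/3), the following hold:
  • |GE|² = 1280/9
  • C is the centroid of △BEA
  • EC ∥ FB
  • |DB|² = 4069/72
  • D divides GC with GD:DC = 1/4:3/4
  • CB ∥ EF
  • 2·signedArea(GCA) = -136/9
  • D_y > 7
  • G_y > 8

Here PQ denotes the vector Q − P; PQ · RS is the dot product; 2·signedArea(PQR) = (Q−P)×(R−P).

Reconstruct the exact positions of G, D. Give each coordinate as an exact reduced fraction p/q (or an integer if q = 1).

D = (-67/12, 85/12)
G = (-20/3, 25/3)

1. G_x = -20/3  [line 22/3·x + 10/3·y + 190/9 = 0 ∩ |GE|² = 1280/9]
2. G_y = 25/3  [line 22/3·x + 10/3·y + 190/9 = 0 ∩ |GE|² = 1280/9]
   → G = (-20/3, 25/3)
3. D_x = -67/12  [D divides GC with GD:DC = 1/4:3/4]
4. D_y = 85/12  [D divides GC with GD:DC = 1/4:3/4]
   → D = (-67/12, 85/12)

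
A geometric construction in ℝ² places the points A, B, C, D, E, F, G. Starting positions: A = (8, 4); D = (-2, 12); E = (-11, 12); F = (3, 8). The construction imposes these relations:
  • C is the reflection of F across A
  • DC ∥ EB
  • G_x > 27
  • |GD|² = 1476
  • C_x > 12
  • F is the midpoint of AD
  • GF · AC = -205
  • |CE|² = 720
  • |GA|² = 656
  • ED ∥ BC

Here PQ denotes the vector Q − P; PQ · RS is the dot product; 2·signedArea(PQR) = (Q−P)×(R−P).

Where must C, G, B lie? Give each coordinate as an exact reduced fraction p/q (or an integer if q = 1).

1. C_x = 13  [C is the reflection of F across A]
2. C_y = 0  [C is the reflection of F across A]
   → C = (13, 0)
3. G_x = 28  [line -5·x + 4·y + 188 = 0 ∩ |GD|² = 1476]
4. G_y = -12  [line -5·x + 4·y + 188 = 0 ∩ |GD|² = 1476]
   → G = (28, -12)
5. B_x = 4  [ED ∥ BC ∩ DC ∥ EB]
6. B_y = 0  [ED ∥ BC ∩ DC ∥ EB]
   → B = (4, 0)

B = (4, 0)
C = (13, 0)
G = (28, -12)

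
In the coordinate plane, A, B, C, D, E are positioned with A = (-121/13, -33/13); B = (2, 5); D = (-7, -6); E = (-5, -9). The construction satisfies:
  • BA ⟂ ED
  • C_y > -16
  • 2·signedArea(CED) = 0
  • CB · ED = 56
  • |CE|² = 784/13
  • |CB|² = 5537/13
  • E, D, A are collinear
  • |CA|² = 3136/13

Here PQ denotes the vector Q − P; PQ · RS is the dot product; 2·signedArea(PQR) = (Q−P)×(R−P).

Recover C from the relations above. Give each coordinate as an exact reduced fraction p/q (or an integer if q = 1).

1. C_x = -9/13  [2·signedArea(CED) = 0 ∩ CB · ED = 56]
2. C_y = -201/13  [2·signedArea(CED) = 0 ∩ CB · ED = 56]
   → C = (-9/13, -201/13)

C = (-9/13, -201/13)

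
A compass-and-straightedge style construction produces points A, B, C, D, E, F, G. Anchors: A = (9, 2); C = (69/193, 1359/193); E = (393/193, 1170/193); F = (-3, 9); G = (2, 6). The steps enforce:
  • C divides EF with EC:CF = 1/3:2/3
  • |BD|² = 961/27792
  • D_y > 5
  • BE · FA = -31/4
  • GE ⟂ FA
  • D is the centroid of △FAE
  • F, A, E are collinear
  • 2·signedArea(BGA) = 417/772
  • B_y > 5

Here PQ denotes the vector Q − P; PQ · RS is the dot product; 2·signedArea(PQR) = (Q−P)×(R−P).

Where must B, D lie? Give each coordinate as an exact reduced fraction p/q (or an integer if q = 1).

B = (486/193, 4463/772)
D = (517/193, 3293/579)

1. B_x = 486/193  [2·signedArea(BGA) = 417/772 ∩ BE · FA = -31/4]
2. B_y = 4463/772  [2·signedArea(BGA) = 417/772 ∩ BE · FA = -31/4]
   → B = (486/193, 4463/772)
3. D_x = 517/193  [D is the centroid of △FAE]
4. D_y = 3293/579  [D is the centroid of △FAE]
   → D = (517/193, 3293/579)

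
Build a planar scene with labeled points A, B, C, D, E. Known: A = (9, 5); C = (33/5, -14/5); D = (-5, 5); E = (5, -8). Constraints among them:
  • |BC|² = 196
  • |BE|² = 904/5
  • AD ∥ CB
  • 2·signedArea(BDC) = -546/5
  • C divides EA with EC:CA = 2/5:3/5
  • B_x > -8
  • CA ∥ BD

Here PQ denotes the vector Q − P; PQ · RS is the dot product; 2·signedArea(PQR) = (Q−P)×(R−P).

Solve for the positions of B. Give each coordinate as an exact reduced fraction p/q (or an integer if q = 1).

1. B_x = -37/5  [CA ∥ BD ∩ AD ∥ CB]
2. B_y = -14/5  [CA ∥ BD ∩ AD ∥ CB]
   → B = (-37/5, -14/5)

B = (-37/5, -14/5)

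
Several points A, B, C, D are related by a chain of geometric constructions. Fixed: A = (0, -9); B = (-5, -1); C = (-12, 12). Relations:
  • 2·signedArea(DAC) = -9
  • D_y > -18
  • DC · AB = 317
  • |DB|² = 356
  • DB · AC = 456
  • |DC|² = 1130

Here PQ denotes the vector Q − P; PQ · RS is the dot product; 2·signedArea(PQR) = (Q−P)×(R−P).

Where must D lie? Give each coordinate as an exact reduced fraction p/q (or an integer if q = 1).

D = (5, -17)

1. D_x = 5  [2·signedArea(DAC) = -9 ∩ DC · AB = 317]
2. D_y = -17  [2·signedArea(DAC) = -9 ∩ DC · AB = 317]
   → D = (5, -17)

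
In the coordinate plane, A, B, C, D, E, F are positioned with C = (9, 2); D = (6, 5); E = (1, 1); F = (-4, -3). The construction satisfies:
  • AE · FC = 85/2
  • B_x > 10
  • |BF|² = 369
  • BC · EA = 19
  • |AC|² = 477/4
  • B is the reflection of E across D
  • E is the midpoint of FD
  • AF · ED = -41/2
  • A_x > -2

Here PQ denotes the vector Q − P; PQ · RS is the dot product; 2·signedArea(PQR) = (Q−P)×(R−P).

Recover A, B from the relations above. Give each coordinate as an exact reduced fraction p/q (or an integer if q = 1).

1. A_x = -3/2  [AE · FC = 85/2 ∩ AF · ED = -41/2]
2. A_y = -1  [AE · FC = 85/2 ∩ AF · ED = -41/2]
   → A = (-3/2, -1)
3. B_x = 11  [B is the reflection of E across D]
4. B_y = 9  [B is the reflection of E across D]
   → B = (11, 9)

A = (-3/2, -1)
B = (11, 9)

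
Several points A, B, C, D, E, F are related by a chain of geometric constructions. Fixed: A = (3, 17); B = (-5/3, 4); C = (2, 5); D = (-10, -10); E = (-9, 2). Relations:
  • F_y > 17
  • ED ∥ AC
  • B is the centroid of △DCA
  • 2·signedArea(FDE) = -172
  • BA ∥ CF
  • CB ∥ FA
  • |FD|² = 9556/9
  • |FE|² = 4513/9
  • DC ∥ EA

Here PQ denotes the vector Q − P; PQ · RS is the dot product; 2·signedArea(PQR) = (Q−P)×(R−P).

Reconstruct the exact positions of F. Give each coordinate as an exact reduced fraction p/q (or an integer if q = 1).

F = (20/3, 18)

1. F_x = 20/3  [CB ∥ FA ∩ BA ∥ CF]
2. F_y = 18  [CB ∥ FA ∩ BA ∥ CF]
   → F = (20/3, 18)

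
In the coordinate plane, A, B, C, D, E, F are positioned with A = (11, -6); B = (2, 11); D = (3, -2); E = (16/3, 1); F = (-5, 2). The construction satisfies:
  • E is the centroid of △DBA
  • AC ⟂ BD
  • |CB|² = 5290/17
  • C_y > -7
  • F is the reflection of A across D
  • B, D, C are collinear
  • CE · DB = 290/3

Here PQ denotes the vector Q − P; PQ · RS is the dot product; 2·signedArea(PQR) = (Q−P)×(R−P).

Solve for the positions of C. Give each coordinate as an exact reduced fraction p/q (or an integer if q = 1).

1. C_x = 57/17  [B, D, C are collinear ∩ AC ⟂ BD]
2. C_y = -112/17  [B, D, C are collinear ∩ AC ⟂ BD]
   → C = (57/17, -112/17)

C = (57/17, -112/17)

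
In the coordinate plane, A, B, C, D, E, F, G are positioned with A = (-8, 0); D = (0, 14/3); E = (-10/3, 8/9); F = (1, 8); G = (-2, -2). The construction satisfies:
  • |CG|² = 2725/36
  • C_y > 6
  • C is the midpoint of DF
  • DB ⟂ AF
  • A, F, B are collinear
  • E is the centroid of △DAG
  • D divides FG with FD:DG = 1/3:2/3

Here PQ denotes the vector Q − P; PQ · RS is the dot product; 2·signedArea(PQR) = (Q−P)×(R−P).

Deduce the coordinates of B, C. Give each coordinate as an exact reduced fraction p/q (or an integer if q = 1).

1. B_x = -176/145  [A, F, B are collinear ∩ DB ⟂ AF]
2. B_y = 2624/435  [A, F, B are collinear ∩ DB ⟂ AF]
   → B = (-176/145, 2624/435)
3. C_x = 1/2  [C is the midpoint of DF]
4. C_y = 19/3  [C is the midpoint of DF]
   → C = (1/2, 19/3)

B = (-176/145, 2624/435)
C = (1/2, 19/3)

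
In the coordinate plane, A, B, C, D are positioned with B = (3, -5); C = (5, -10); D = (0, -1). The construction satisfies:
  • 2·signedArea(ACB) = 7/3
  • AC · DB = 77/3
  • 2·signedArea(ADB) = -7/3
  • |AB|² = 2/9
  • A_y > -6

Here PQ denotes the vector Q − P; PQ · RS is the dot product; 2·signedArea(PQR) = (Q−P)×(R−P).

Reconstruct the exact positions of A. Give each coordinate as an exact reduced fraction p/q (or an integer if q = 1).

1. A_x = 8/3  [2·signedArea(ADB) = -7/3 ∩ 2·signedArea(ACB) = 7/3]
2. A_y = -16/3  [2·signedArea(ADB) = -7/3 ∩ 2·signedArea(ACB) = 7/3]
   → A = (8/3, -16/3)

A = (8/3, -16/3)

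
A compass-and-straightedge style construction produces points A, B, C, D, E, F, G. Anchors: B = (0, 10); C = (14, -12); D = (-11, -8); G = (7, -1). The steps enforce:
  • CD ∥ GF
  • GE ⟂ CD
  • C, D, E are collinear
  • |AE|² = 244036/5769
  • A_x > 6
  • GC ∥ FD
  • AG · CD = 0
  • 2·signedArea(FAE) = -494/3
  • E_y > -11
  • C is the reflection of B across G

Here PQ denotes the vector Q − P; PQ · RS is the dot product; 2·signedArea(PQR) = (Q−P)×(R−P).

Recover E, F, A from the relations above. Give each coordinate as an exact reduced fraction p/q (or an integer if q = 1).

A = (12473/1923, -8098/1923)
E = (3499/641, -6816/641)
F = (-18, 3)

1. E_x = 3499/641  [C, D, E are collinear ∩ GE ⟂ CD]
2. E_y = -6816/641  [C, D, E are collinear ∩ GE ⟂ CD]
   → E = (3499/641, -6816/641)
3. F_x = -18  [GC ∥ FD ∩ CD ∥ GF]
4. F_y = 3  [GC ∥ FD ∩ CD ∥ GF]
   → F = (-18, 3)
5. A_x = 12473/1923  [AG · CD = 0 ∩ 2·signedArea(FAE) = -494/3]
6. A_y = -8098/1923  [AG · CD = 0 ∩ 2·signedArea(FAE) = -494/3]
   → A = (12473/1923, -8098/1923)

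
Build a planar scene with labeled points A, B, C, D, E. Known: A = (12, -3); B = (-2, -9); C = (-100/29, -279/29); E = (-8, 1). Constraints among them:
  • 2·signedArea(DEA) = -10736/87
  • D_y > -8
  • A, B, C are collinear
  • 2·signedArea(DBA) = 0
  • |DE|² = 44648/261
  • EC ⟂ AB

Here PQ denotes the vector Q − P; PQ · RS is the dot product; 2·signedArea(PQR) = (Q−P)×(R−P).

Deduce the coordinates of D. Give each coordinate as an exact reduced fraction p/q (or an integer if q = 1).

1. D_x = 190/87  [2·signedArea(DBA) = 0 ∩ 2·signedArea(DEA) = -10736/87]
2. D_y = -209/29  [2·signedArea(DBA) = 0 ∩ 2·signedArea(DEA) = -10736/87]
   → D = (190/87, -209/29)

D = (190/87, -209/29)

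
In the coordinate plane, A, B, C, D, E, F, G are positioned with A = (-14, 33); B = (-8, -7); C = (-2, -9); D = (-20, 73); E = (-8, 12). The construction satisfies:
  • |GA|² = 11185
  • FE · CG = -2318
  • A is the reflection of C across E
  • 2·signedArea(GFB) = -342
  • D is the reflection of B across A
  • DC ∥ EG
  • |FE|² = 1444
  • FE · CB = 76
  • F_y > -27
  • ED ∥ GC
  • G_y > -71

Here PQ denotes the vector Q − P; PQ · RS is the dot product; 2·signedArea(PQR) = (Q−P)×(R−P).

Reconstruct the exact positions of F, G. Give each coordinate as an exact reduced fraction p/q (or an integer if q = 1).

1. G_x = 10  [ED ∥ GC ∩ DC ∥ EG]
2. G_y = -70  [ED ∥ GC ∩ DC ∥ EG]
   → G = (10, -70)
3. F_x = -8  [FE · CG = -2318 ∩ FE · CB = 76]
4. F_y = -26  [FE · CG = -2318 ∩ FE · CB = 76]
   → F = (-8, -26)

F = (-8, -26)
G = (10, -70)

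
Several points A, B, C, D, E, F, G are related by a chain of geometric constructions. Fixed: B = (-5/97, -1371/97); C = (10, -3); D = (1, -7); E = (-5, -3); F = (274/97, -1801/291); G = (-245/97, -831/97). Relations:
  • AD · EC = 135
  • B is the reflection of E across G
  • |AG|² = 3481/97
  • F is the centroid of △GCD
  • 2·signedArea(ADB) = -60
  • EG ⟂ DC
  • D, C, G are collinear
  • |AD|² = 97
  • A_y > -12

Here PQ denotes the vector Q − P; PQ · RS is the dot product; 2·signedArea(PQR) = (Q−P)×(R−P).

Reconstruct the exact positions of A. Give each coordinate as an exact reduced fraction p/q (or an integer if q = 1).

1. A_x = -8  [2·signedArea(ADB) = -60 ∩ AD · EC = 135]
2. A_y = -11  [2·signedArea(ADB) = -60 ∩ AD · EC = 135]
   → A = (-8, -11)

A = (-8, -11)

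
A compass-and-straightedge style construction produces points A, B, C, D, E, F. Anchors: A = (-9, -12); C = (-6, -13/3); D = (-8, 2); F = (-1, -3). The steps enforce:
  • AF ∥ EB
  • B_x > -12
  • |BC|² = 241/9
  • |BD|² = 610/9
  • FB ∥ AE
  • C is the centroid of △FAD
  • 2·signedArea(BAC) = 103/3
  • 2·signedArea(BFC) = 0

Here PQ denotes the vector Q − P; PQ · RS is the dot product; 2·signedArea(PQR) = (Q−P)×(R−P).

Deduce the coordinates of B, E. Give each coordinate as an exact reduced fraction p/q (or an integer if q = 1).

B = (-11, -17/3)
E = (-19, -44/3)

1. B_x = -11  [2·signedArea(BFC) = 0 ∩ 2·signedArea(BAC) = 103/3]
2. B_y = -17/3  [2·signedArea(BFC) = 0 ∩ 2·signedArea(BAC) = 103/3]
   → B = (-11, -17/3)
3. E_x = -19  [AF ∥ EB ∩ FB ∥ AE]
4. E_y = -44/3  [AF ∥ EB ∩ FB ∥ AE]
   → E = (-19, -44/3)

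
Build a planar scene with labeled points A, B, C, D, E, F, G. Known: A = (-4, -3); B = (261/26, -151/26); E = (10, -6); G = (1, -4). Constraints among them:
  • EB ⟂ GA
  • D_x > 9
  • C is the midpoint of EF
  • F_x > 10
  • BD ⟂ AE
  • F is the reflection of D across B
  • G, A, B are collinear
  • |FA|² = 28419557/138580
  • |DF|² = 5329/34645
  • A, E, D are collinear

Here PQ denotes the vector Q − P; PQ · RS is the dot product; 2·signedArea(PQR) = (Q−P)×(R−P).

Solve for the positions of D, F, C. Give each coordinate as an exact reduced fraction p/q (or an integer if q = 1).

C = (26756/2665, -61913/10660)
D = (26643/2665, -31977/5330)
F = (26862/2665, -29933/5330)

1. D_x = 26643/2665  [A, E, D are collinear ∩ BD ⟂ AE]
2. D_y = -31977/5330  [A, E, D are collinear ∩ BD ⟂ AE]
   → D = (26643/2665, -31977/5330)
3. F_x = 26862/2665  [F is the reflection of D across B]
4. F_y = -29933/5330  [F is the reflection of D across B]
   → F = (26862/2665, -29933/5330)
5. C_x = 26756/2665  [C is the midpoint of EF]
6. C_y = -61913/10660  [C is the midpoint of EF]
   → C = (26756/2665, -61913/10660)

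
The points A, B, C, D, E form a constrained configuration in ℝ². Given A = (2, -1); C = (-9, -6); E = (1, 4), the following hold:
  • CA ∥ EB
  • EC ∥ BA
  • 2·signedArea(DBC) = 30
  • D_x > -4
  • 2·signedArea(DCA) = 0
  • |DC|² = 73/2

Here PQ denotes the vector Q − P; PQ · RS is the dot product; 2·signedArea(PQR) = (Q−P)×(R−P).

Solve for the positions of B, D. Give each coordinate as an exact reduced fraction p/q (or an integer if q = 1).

B = (12, 9)
D = (-7/2, -7/2)

1. B_x = 12  [EC ∥ BA ∩ CA ∥ EB]
2. B_y = 9  [EC ∥ BA ∩ CA ∥ EB]
   → B = (12, 9)
3. D_x = -7/2  [2·signedArea(DCA) = 0 ∩ 2·signedArea(DBC) = 30]
4. D_y = -7/2  [2·signedArea(DCA) = 0 ∩ 2·signedArea(DBC) = 30]
   → D = (-7/2, -7/2)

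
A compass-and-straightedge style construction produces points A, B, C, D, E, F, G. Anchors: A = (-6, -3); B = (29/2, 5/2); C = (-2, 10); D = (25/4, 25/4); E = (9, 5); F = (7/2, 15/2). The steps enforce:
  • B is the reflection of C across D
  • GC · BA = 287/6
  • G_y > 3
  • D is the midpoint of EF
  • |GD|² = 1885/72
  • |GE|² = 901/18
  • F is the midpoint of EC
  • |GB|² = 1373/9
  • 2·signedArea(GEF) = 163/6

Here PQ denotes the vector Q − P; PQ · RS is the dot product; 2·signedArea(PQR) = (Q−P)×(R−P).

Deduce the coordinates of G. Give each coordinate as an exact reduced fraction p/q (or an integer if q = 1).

1. G_x = 13/6  [GC · BA = 287/6 ∩ 2·signedArea(GEF) = 163/6]
2. G_y = 19/6  [GC · BA = 287/6 ∩ 2·signedArea(GEF) = 163/6]
   → G = (13/6, 19/6)

G = (13/6, 19/6)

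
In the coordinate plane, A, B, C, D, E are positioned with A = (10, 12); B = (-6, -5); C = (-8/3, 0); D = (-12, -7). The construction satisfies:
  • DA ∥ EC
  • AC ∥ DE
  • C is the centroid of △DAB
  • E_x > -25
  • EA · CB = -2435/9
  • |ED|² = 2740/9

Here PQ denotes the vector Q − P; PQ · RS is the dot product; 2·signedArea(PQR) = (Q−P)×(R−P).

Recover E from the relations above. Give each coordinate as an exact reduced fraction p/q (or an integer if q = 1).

E = (-74/3, -19)

1. E_x = -74/3  [DA ∥ EC ∩ AC ∥ DE]
2. E_y = -19  [DA ∥ EC ∩ AC ∥ DE]
   → E = (-74/3, -19)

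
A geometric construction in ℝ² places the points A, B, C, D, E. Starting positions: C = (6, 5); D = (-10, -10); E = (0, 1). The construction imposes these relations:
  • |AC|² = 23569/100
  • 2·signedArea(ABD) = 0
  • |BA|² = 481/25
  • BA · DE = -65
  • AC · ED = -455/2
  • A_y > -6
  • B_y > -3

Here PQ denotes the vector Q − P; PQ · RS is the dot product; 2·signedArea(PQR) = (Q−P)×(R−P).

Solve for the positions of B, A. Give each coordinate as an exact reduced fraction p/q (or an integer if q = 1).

1. A_x = -26/5  [line 10·x + 11·y + 225/2 = 0 ∩ |AC|² = 23569/100]
2. A_y = -11/2  [line 10·x + 11·y + 225/2 = 0 ∩ |AC|² = 23569/100]
   → A = (-26/5, -11/2)
3. B_x = -2  [BA · DE = -65 ∩ 2·signedArea(ABD) = 0]
4. B_y = -5/2  [BA · DE = -65 ∩ 2·signedArea(ABD) = 0]
   → B = (-2, -5/2)

A = (-26/5, -11/2)
B = (-2, -5/2)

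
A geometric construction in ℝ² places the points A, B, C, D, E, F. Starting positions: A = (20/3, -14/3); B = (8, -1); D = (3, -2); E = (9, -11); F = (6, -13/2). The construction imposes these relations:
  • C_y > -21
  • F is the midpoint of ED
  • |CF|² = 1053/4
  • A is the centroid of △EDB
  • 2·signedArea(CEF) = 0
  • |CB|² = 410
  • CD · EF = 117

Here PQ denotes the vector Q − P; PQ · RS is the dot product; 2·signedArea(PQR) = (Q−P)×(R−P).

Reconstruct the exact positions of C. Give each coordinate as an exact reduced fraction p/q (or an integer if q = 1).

1. C_x = 15  [2·signedArea(CEF) = 0 ∩ CD · EF = 117]
2. C_y = -20  [2·signedArea(CEF) = 0 ∩ CD · EF = 117]
   → C = (15, -20)

C = (15, -20)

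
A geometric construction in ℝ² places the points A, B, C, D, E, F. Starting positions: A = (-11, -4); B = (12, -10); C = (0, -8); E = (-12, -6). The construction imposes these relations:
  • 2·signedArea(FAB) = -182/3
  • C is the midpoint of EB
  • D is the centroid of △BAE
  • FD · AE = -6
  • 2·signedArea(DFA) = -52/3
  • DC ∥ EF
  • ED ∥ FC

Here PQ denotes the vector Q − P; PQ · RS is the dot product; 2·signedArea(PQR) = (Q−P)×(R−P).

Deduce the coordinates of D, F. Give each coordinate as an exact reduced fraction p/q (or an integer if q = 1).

D = (-11/3, -20/3)
F = (-25/3, -22/3)

1. D_x = -11/3  [D is the centroid of △BAE]
2. D_y = -20/3  [D is the centroid of △BAE]
   → D = (-11/3, -20/3)
3. F_x = -25/3  [ED ∥ FC ∩ DC ∥ EF]
4. F_y = -22/3  [ED ∥ FC ∩ DC ∥ EF]
   → F = (-25/3, -22/3)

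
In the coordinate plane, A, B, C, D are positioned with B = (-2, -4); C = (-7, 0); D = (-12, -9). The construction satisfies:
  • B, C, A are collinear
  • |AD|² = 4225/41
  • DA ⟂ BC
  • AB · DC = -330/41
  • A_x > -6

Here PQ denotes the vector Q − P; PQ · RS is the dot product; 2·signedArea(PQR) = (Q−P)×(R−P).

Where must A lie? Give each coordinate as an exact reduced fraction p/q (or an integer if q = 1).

1. A_x = -232/41  [B, C, A are collinear ∩ DA ⟂ BC]
2. A_y = -44/41  [B, C, A are collinear ∩ DA ⟂ BC]
   → A = (-232/41, -44/41)

A = (-232/41, -44/41)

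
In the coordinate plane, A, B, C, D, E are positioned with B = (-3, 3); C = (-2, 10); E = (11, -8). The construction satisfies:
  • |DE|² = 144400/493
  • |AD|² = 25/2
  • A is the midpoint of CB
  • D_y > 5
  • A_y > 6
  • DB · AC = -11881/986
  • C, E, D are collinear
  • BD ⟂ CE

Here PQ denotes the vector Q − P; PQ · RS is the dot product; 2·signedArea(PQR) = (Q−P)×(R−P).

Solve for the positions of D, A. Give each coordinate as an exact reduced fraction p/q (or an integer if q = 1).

1. D_x = 483/493  [C, E, D are collinear ∩ BD ⟂ CE]
2. D_y = 2896/493  [C, E, D are collinear ∩ BD ⟂ CE]
   → D = (483/493, 2896/493)
3. A_x = -5/2  [A is the midpoint of CB]
4. A_y = 13/2  [A is the midpoint of CB]
   → A = (-5/2, 13/2)

A = (-5/2, 13/2)
D = (483/493, 2896/493)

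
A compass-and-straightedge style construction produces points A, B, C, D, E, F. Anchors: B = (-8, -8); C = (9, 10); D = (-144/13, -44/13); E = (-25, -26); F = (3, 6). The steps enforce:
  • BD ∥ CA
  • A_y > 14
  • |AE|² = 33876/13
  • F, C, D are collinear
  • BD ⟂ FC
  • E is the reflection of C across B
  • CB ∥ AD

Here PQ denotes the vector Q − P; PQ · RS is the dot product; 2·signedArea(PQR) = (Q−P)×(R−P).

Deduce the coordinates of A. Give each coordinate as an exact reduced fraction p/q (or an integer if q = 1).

1. A_x = 77/13  [CB ∥ AD ∩ BD ∥ CA]
2. A_y = 190/13  [CB ∥ AD ∩ BD ∥ CA]
   → A = (77/13, 190/13)

A = (77/13, 190/13)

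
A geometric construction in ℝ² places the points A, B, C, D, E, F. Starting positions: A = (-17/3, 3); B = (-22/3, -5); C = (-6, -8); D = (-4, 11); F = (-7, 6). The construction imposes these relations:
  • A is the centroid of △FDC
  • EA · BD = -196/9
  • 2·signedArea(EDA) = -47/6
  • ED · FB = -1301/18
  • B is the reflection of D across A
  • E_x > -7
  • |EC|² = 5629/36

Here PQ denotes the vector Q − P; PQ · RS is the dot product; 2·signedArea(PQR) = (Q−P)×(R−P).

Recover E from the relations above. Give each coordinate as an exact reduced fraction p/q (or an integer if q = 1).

E = (-19/3, 9/2)

1. E_x = -19/3  [ED · FB = -1301/18 ∩ 2·signedArea(EDA) = -47/6]
2. E_y = 9/2  [ED · FB = -1301/18 ∩ 2·signedArea(EDA) = -47/6]
   → E = (-19/3, 9/2)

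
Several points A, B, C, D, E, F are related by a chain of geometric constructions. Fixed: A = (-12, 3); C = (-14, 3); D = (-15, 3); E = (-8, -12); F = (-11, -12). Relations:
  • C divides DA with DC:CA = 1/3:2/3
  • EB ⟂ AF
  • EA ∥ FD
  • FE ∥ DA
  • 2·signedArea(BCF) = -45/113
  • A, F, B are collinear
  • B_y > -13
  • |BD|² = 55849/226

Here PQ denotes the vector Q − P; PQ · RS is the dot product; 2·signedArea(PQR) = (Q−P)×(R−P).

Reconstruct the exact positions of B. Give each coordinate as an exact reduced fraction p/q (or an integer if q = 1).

B = (-2483/226, -2757/226)

1. B_x = -2483/226  [A, F, B are collinear ∩ EB ⟂ AF]
2. B_y = -2757/226  [A, F, B are collinear ∩ EB ⟂ AF]
   → B = (-2483/226, -2757/226)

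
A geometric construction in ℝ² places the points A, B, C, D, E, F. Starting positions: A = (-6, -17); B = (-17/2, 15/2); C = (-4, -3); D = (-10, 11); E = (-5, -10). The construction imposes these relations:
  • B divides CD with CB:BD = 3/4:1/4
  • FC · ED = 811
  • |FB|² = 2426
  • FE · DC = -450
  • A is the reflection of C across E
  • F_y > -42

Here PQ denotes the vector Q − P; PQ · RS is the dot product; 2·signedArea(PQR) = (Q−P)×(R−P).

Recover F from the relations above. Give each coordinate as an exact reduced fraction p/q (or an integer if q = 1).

F = (-7/2, -83/2)

1. F_x = -7/2  [FE · DC = -450 ∩ FC · ED = 811]
2. F_y = -83/2  [FE · DC = -450 ∩ FC · ED = 811]
   → F = (-7/2, -83/2)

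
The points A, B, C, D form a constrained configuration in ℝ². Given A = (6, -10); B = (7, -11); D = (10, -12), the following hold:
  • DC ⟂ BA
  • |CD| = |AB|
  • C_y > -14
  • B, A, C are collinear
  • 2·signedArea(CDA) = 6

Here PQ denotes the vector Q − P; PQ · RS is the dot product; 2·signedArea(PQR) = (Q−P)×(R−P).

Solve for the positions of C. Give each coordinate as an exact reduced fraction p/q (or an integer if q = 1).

C = (9, -13)

1. C_x = 9  [B, A, C are collinear ∩ DC ⟂ BA]
2. C_y = -13  [B, A, C are collinear ∩ DC ⟂ BA]
   → C = (9, -13)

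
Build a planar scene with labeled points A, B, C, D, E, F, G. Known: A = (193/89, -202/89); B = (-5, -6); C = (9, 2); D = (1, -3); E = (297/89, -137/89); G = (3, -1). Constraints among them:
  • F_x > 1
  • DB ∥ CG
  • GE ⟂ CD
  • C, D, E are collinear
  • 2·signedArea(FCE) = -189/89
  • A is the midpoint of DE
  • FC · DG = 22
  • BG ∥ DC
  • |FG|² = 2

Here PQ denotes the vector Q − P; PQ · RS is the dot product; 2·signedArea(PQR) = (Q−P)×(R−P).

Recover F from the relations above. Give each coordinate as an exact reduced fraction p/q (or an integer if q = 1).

F = (2, -2)

1. F_x = 2  [2·signedArea(FCE) = -189/89 ∩ FC · DG = 22]
2. F_y = -2  [2·signedArea(FCE) = -189/89 ∩ FC · DG = 22]
   → F = (2, -2)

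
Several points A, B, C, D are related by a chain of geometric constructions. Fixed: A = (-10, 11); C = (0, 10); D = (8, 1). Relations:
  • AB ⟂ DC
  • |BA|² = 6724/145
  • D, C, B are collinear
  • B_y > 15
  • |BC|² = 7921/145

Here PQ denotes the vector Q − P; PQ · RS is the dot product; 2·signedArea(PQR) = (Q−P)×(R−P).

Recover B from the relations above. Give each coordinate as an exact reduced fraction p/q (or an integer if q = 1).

B = (-712/145, 2251/145)

1. B_x = -712/145  [D, C, B are collinear ∩ AB ⟂ DC]
2. B_y = 2251/145  [D, C, B are collinear ∩ AB ⟂ DC]
   → B = (-712/145, 2251/145)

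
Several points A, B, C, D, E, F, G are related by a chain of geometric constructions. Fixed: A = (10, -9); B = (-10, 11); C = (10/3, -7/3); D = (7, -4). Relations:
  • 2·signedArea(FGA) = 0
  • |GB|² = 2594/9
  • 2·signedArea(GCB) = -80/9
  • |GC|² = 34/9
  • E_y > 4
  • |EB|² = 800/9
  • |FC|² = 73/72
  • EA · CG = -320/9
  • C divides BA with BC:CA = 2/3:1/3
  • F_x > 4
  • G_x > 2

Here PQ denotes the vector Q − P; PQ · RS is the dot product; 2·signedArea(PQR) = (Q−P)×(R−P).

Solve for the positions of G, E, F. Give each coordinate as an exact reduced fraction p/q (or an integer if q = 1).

1. G_x = 7/3  [line -40/3·x + -40/3·y + 200/9 = 0 ∩ |GB|² = 2594/9]
2. G_y = -2/3  [line -40/3·x + -40/3·y + 200/9 = 0 ∩ |GB|² = 2594/9]
   → G = (7/3, -2/3)
3. E_x = -10/3  [line 1·x + -5/3·y + 95/9 = 0 ∩ |EB|² = 800/9]
4. E_y = 13/3  [line 1·x + -5/3·y + 95/9 = 0 ∩ |EB|² = 800/9]
   → E = (-10/3, 13/3)
5. F_x = 17/4  [line 25/3·x + 23/3·y + -43/3 = 0 ∩ |FC|² = 73/72]
6. F_y = -11/4  [line 25/3·x + 23/3·y + -43/3 = 0 ∩ |FC|² = 73/72]
   → F = (17/4, -11/4)

E = (-10/3, 13/3)
F = (17/4, -11/4)
G = (7/3, -2/3)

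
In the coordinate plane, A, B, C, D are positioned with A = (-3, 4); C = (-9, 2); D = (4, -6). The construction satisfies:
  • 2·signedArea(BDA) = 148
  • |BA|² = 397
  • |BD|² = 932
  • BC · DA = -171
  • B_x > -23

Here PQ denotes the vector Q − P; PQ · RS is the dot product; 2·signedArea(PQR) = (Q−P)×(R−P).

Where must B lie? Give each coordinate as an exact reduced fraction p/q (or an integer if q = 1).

B = (-22, 10)

1. B_x = -22  [2·signedArea(BDA) = 148 ∩ BC · DA = -171]
2. B_y = 10  [2·signedArea(BDA) = 148 ∩ BC · DA = -171]
   → B = (-22, 10)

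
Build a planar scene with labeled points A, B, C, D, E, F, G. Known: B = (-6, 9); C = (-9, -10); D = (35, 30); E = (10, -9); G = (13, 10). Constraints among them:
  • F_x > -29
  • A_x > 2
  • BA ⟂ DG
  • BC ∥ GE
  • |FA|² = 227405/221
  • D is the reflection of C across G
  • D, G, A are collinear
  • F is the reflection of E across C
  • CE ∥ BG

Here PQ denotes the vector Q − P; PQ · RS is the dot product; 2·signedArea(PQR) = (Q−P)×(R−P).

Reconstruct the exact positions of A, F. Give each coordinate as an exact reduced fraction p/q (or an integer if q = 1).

1. A_x = 464/221  [D, G, A are collinear ∩ BA ⟂ DG]
2. A_y = 20/221  [D, G, A are collinear ∩ BA ⟂ DG]
   → A = (464/221, 20/221)
3. F_x = -28  [F is the reflection of E across C]
4. F_y = -11  [F is the reflection of E across C]
   → F = (-28, -11)

A = (464/221, 20/221)
F = (-28, -11)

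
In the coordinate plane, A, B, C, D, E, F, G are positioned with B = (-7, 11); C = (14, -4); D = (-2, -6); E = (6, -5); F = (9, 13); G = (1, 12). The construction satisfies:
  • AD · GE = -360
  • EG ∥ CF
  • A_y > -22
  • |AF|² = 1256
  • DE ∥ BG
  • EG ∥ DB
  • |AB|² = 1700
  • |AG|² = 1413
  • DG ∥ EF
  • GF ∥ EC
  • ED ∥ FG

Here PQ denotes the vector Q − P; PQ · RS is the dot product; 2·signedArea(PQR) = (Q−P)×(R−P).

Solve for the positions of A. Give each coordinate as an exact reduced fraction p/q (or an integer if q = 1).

A = (19, -21)

1. A_x = 19  [line -5·x + 17·y + 452 = 0 ∩ |AB|² = 1700]
2. A_y = -21  [line -5·x + 17·y + 452 = 0 ∩ |AB|² = 1700]
   → A = (19, -21)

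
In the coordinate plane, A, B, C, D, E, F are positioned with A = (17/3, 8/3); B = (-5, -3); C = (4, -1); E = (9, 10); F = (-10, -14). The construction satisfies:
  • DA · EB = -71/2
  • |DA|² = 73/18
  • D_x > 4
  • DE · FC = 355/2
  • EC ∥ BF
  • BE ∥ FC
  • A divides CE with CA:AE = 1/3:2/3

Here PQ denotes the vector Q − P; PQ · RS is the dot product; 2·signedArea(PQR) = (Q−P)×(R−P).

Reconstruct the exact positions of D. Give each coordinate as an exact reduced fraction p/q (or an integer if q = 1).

D = (29/6, 5/6)

1. D_x = 29/6  [line -14·x + -13·y + 157/2 = 0 ∩ |DA|² = 73/18]
2. D_y = 5/6  [line -14·x + -13·y + 157/2 = 0 ∩ |DA|² = 73/18]
   → D = (29/6, 5/6)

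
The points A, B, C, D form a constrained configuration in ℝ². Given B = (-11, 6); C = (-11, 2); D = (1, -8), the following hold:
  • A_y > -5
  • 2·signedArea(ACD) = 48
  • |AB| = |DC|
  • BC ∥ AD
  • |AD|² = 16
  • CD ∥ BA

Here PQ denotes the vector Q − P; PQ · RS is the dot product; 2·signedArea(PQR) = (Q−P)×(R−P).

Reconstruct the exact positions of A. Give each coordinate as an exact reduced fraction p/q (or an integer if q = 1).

A = (1, -4)

1. A_x = 1  [BC ∥ AD ∩ CD ∥ BA]
2. A_y = -4  [BC ∥ AD ∩ CD ∥ BA]
   → A = (1, -4)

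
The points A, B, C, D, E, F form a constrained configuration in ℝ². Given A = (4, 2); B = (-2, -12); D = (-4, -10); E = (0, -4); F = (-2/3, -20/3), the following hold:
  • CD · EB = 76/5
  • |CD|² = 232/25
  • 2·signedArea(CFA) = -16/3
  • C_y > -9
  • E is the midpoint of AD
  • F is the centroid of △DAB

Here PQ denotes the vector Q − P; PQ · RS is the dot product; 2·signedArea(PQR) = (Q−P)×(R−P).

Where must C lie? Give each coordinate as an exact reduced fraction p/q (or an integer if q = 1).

C = (-6/5, -44/5)

1. C_x = -6/5  [2·signedArea(CFA) = -16/3 ∩ CD · EB = 76/5]
2. C_y = -44/5  [2·signedArea(CFA) = -16/3 ∩ CD · EB = 76/5]
   → C = (-6/5, -44/5)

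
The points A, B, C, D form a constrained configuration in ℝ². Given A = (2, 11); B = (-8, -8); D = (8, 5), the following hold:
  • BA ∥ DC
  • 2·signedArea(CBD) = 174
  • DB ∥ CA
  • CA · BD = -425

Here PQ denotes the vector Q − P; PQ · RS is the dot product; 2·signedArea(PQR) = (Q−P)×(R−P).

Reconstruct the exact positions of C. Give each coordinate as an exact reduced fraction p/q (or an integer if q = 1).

1. C_x = 18  [DB ∥ CA ∩ BA ∥ DC]
2. C_y = 24  [DB ∥ CA ∩ BA ∥ DC]
   → C = (18, 24)

C = (18, 24)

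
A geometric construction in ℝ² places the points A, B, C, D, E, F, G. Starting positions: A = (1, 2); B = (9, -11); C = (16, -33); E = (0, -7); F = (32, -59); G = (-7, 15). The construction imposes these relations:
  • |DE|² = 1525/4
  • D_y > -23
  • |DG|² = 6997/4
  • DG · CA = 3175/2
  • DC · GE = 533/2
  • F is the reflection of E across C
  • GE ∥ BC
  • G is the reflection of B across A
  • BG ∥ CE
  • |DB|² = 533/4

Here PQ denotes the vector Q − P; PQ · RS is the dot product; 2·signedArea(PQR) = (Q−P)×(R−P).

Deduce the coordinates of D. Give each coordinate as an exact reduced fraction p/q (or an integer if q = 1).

1. D_x = 25/2  [DG · CA = 3175/2 ∩ DC · GE = 533/2]
2. D_y = -22  [DG · CA = 3175/2 ∩ DC · GE = 533/2]
   → D = (25/2, -22)

D = (25/2, -22)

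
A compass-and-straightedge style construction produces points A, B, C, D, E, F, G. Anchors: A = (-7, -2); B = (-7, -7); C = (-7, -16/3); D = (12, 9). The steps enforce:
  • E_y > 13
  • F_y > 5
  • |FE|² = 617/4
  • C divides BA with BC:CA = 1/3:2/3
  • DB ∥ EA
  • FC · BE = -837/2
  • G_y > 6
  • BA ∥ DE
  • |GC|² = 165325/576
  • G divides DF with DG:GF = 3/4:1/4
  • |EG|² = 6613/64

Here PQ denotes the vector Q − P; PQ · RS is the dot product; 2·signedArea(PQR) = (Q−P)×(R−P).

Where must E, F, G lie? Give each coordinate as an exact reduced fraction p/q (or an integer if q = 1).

1. E_x = 12  [DB ∥ EA ∩ BA ∥ DE]
2. E_y = 14  [DB ∥ EA ∩ BA ∥ DE]
   → E = (12, 14)
3. F_x = 5/2  [line -19·x + -21·y + 347/2 = 0 ∩ |FE|² = 617/4]
4. F_y = 6  [line -19·x + -21·y + 347/2 = 0 ∩ |FE|² = 617/4]
   → F = (5/2, 6)
5. G_x = 39/8  [G divides DF with DG:GF = 3/4:1/4]
6. G_y = 27/4  [G divides DF with DG:GF = 3/4:1/4]
   → G = (39/8, 27/4)

E = (12, 14)
F = (5/2, 6)
G = (39/8, 27/4)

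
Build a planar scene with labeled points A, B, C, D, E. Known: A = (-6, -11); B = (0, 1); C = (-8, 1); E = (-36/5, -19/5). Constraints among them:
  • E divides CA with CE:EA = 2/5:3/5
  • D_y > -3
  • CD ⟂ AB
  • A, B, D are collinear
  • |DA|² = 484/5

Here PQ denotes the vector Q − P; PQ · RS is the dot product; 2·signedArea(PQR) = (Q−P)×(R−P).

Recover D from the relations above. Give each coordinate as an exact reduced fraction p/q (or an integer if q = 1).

D = (-8/5, -11/5)

1. D_x = -8/5  [A, B, D are collinear ∩ CD ⟂ AB]
2. D_y = -11/5  [A, B, D are collinear ∩ CD ⟂ AB]
   → D = (-8/5, -11/5)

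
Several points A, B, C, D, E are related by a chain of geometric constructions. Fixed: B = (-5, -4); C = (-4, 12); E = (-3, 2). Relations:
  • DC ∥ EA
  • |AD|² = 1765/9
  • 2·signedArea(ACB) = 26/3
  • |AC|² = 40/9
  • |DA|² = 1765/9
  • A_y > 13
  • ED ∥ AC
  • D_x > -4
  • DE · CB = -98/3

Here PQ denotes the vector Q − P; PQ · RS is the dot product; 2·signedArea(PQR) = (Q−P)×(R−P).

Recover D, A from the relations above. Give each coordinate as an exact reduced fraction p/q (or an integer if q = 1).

A = (-10/3, 14)
D = (-11/3, 0)

1. A_x = -10/3  [line 16·x + -1·y + 202/3 = 0 ∩ |AC|² = 40/9]
2. A_y = 14  [line 16·x + -1·y + 202/3 = 0 ∩ |AC|² = 40/9]
   → A = (-10/3, 14)
3. D_x = -11/3  [DE · CB = -98/3 ∩ ED ∥ AC]
4. D_y = 0  [DE · CB = -98/3 ∩ ED ∥ AC]
   → D = (-11/3, 0)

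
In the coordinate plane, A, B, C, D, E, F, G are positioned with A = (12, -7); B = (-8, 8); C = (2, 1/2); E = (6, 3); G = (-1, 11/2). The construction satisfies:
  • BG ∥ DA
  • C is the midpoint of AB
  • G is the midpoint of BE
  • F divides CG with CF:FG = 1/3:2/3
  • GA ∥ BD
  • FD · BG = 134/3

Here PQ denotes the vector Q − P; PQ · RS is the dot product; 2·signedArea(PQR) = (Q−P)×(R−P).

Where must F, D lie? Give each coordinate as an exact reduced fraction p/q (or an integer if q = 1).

1. F_x = 1  [F divides CG with CF:FG = 1/3:2/3]
2. F_y = 13/6  [F divides CG with CF:FG = 1/3:2/3]
   → F = (1, 13/6)
3. D_x = 5  [BG ∥ DA ∩ GA ∥ BD]
4. D_y = -9/2  [BG ∥ DA ∩ GA ∥ BD]
   → D = (5, -9/2)

D = (5, -9/2)
F = (1, 13/6)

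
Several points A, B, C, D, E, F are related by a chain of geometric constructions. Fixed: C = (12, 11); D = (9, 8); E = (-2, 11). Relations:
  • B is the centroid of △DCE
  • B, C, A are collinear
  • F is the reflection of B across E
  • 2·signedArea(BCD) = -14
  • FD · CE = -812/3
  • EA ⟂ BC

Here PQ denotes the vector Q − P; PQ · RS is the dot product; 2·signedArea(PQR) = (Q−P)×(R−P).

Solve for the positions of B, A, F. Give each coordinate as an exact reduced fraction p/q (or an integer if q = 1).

1. B_x = 19/3  [B is the centroid of △DCE]
2. B_y = 10  [B is the centroid of △DCE]
   → B = (19/3, 10)
3. A_x = -235/149  [B, C, A are collinear ∩ EA ⟂ BC]
4. A_y = 1282/149  [B, C, A are collinear ∩ EA ⟂ BC]
   → A = (-235/149, 1282/149)
5. F_x = -31/3  [F is the reflection of B across E]
6. F_y = 12  [F is the reflection of B across E]
   → F = (-31/3, 12)

A = (-235/149, 1282/149)
B = (19/3, 10)
F = (-31/3, 12)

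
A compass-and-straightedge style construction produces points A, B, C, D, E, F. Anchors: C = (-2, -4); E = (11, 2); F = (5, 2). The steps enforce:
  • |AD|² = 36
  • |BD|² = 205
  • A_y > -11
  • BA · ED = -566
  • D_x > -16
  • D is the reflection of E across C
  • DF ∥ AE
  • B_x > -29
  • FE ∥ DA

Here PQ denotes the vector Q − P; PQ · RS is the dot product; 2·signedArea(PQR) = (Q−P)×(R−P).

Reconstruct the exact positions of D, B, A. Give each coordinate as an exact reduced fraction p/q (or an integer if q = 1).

1. D_x = -15  [D is the reflection of E across C]
2. D_y = -10  [D is the reflection of E across C]
   → D = (-15, -10)
3. A_x = -9  [DF ∥ AE ∩ FE ∥ DA]
4. A_y = -10  [DF ∥ AE ∩ FE ∥ DA]
   → A = (-9, -10)
5. B_x = -28  [line 26·x + 12·y + 920 = 0 ∩ |BD|² = 205]
6. B_y = -16  [line 26·x + 12·y + 920 = 0 ∩ |BD|² = 205]
   → B = (-28, -16)

A = (-9, -10)
B = (-28, -16)
D = (-15, -10)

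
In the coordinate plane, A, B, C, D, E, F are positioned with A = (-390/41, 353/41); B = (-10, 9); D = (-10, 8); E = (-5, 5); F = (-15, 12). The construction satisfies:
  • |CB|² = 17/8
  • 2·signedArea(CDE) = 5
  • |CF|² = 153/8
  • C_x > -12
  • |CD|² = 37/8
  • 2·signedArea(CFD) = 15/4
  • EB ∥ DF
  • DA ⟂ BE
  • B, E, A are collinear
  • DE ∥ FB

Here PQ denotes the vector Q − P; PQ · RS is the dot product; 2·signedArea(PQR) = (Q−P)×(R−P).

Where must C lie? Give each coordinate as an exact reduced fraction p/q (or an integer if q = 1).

C = (-45/4, 39/4)

1. C_x = -45/4  [2·signedArea(CDE) = 5 ∩ 2·signedArea(CFD) = 15/4]
2. C_y = 39/4  [2·signedArea(CDE) = 5 ∩ 2·signedArea(CFD) = 15/4]
   → C = (-45/4, 39/4)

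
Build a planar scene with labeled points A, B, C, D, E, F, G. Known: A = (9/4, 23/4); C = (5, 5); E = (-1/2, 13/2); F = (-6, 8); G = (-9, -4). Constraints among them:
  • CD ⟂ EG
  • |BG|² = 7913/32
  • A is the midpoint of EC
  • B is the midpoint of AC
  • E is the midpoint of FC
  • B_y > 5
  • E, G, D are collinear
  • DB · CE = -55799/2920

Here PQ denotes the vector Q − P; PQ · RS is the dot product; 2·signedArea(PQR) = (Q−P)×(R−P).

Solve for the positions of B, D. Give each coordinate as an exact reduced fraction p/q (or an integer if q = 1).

1. B_x = 29/8  [B is the midpoint of AC]
2. B_y = 43/8  [B is the midpoint of AC]
   → B = (29/8, 43/8)
3. D_x = 689/730  [E, G, D are collinear ∩ CD ⟂ EG]
4. D_y = 6047/730  [E, G, D are collinear ∩ CD ⟂ EG]
   → D = (689/730, 6047/730)

B = (29/8, 43/8)
D = (689/730, 6047/730)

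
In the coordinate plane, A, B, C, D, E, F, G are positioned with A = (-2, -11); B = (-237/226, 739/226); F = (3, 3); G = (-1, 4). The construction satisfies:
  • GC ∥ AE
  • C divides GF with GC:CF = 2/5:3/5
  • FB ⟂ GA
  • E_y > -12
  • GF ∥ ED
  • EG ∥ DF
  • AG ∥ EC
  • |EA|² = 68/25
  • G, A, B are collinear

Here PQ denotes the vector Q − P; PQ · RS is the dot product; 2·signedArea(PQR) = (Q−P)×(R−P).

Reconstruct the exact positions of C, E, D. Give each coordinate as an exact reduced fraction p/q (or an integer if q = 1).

1. C_x = 3/5  [C divides GF with GC:CF = 2/5:3/5]
2. C_y = 18/5  [C divides GF with GC:CF = 2/5:3/5]
   → C = (3/5, 18/5)
3. E_x = -2/5  [AG ∥ EC ∩ GC ∥ AE]
4. E_y = -57/5  [AG ∥ EC ∩ GC ∥ AE]
   → E = (-2/5, -57/5)
5. D_x = 18/5  [EG ∥ DF ∩ GF ∥ ED]
6. D_y = -62/5  [EG ∥ DF ∩ GF ∥ ED]
   → D = (18/5, -62/5)

C = (3/5, 18/5)
D = (18/5, -62/5)
E = (-2/5, -57/5)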